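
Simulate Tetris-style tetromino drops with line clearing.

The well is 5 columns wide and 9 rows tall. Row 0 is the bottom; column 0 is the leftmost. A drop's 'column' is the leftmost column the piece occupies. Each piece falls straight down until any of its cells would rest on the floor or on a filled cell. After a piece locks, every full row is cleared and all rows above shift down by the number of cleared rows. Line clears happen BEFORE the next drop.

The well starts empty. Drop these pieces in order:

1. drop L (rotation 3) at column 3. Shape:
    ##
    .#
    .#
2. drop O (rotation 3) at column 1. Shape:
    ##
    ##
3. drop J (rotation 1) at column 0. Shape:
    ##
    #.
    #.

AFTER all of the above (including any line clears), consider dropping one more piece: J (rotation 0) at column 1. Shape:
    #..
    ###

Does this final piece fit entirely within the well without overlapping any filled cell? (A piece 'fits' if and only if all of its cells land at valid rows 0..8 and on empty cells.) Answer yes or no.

Answer: yes

Derivation:
Drop 1: L rot3 at col 3 lands with bottom-row=0; cleared 0 line(s) (total 0); column heights now [0 0 0 3 3], max=3
Drop 2: O rot3 at col 1 lands with bottom-row=0; cleared 0 line(s) (total 0); column heights now [0 2 2 3 3], max=3
Drop 3: J rot1 at col 0 lands with bottom-row=0; cleared 0 line(s) (total 0); column heights now [3 3 2 3 3], max=3
Test piece J rot0 at col 1 (width 3): heights before test = [3 3 2 3 3]; fits = True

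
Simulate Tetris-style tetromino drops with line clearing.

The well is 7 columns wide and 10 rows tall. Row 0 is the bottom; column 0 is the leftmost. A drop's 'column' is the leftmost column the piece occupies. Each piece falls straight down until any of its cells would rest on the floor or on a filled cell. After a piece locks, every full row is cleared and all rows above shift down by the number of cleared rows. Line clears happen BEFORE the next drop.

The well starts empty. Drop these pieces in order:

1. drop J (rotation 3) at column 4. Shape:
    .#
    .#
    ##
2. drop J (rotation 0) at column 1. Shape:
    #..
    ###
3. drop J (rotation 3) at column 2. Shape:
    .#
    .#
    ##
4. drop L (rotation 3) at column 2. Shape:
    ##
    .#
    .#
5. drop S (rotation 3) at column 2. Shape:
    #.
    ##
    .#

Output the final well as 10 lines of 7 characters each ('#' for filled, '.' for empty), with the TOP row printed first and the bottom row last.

Drop 1: J rot3 at col 4 lands with bottom-row=0; cleared 0 line(s) (total 0); column heights now [0 0 0 0 1 3 0], max=3
Drop 2: J rot0 at col 1 lands with bottom-row=0; cleared 0 line(s) (total 0); column heights now [0 2 1 1 1 3 0], max=3
Drop 3: J rot3 at col 2 lands with bottom-row=1; cleared 0 line(s) (total 0); column heights now [0 2 2 4 1 3 0], max=4
Drop 4: L rot3 at col 2 lands with bottom-row=4; cleared 0 line(s) (total 0); column heights now [0 2 7 7 1 3 0], max=7
Drop 5: S rot3 at col 2 lands with bottom-row=7; cleared 0 line(s) (total 0); column heights now [0 2 10 9 1 3 0], max=10

Answer: ..#....
..##...
...#...
..##...
...#...
...#...
...#...
...#.#.
.###.#.
.#####.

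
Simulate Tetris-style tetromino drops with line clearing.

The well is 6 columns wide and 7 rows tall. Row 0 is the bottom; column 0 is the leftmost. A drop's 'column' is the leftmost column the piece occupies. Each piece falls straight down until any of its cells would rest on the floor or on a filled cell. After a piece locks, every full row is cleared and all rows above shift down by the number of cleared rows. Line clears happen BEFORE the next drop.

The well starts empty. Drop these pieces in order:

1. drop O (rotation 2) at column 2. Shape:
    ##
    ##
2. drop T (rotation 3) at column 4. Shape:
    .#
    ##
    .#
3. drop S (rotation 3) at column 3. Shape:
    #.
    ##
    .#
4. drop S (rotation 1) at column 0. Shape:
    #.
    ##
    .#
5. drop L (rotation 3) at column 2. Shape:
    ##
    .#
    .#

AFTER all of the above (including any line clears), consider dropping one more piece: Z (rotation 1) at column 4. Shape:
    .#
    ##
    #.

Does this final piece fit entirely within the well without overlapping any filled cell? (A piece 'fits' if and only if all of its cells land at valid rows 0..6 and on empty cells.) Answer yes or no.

Drop 1: O rot2 at col 2 lands with bottom-row=0; cleared 0 line(s) (total 0); column heights now [0 0 2 2 0 0], max=2
Drop 2: T rot3 at col 4 lands with bottom-row=0; cleared 0 line(s) (total 0); column heights now [0 0 2 2 2 3], max=3
Drop 3: S rot3 at col 3 lands with bottom-row=2; cleared 0 line(s) (total 0); column heights now [0 0 2 5 4 3], max=5
Drop 4: S rot1 at col 0 lands with bottom-row=0; cleared 1 line(s) (total 1); column heights now [2 1 1 4 3 2], max=4
Drop 5: L rot3 at col 2 lands with bottom-row=4; cleared 0 line(s) (total 1); column heights now [2 1 7 7 3 2], max=7
Test piece Z rot1 at col 4 (width 2): heights before test = [2 1 7 7 3 2]; fits = True

Answer: yes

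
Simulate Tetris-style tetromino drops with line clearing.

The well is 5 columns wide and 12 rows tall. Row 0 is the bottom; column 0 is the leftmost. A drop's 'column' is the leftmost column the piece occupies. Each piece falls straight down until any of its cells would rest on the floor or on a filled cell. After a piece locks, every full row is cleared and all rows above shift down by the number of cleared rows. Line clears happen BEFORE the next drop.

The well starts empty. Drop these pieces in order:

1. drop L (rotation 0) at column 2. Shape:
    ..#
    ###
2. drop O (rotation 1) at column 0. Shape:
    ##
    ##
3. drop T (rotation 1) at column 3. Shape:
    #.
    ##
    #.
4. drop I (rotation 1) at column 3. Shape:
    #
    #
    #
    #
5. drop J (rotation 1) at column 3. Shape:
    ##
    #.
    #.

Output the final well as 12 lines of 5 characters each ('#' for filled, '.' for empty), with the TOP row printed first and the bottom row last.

Drop 1: L rot0 at col 2 lands with bottom-row=0; cleared 0 line(s) (total 0); column heights now [0 0 1 1 2], max=2
Drop 2: O rot1 at col 0 lands with bottom-row=0; cleared 1 line(s) (total 1); column heights now [1 1 0 0 1], max=1
Drop 3: T rot1 at col 3 lands with bottom-row=0; cleared 0 line(s) (total 1); column heights now [1 1 0 3 2], max=3
Drop 4: I rot1 at col 3 lands with bottom-row=3; cleared 0 line(s) (total 1); column heights now [1 1 0 7 2], max=7
Drop 5: J rot1 at col 3 lands with bottom-row=7; cleared 0 line(s) (total 1); column heights now [1 1 0 10 10], max=10

Answer: .....
.....
...##
...#.
...#.
...#.
...#.
...#.
...#.
...#.
...##
##.##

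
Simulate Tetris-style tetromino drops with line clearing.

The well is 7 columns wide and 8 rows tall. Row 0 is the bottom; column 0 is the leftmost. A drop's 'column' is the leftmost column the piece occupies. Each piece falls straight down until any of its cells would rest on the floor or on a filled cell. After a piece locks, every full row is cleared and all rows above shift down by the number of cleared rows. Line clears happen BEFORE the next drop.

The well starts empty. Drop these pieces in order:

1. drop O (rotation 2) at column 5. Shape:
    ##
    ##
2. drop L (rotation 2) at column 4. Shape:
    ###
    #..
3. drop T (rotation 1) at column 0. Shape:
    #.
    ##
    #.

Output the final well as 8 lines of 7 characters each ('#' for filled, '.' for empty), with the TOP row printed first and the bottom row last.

Answer: .......
.......
.......
.......
.......
#...###
##..###
#....##

Derivation:
Drop 1: O rot2 at col 5 lands with bottom-row=0; cleared 0 line(s) (total 0); column heights now [0 0 0 0 0 2 2], max=2
Drop 2: L rot2 at col 4 lands with bottom-row=1; cleared 0 line(s) (total 0); column heights now [0 0 0 0 3 3 3], max=3
Drop 3: T rot1 at col 0 lands with bottom-row=0; cleared 0 line(s) (total 0); column heights now [3 2 0 0 3 3 3], max=3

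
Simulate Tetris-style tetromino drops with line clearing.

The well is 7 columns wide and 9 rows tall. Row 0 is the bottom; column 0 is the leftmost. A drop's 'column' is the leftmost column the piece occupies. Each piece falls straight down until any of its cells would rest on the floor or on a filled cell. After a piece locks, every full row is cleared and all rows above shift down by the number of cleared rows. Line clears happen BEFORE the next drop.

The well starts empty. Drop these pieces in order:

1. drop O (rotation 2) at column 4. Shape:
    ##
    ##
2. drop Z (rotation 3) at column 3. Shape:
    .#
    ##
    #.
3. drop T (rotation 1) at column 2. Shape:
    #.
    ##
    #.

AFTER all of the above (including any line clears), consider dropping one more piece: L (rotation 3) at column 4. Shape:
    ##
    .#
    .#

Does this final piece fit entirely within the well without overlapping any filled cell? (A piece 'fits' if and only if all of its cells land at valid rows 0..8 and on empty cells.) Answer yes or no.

Drop 1: O rot2 at col 4 lands with bottom-row=0; cleared 0 line(s) (total 0); column heights now [0 0 0 0 2 2 0], max=2
Drop 2: Z rot3 at col 3 lands with bottom-row=1; cleared 0 line(s) (total 0); column heights now [0 0 0 3 4 2 0], max=4
Drop 3: T rot1 at col 2 lands with bottom-row=2; cleared 0 line(s) (total 0); column heights now [0 0 5 4 4 2 0], max=5
Test piece L rot3 at col 4 (width 2): heights before test = [0 0 5 4 4 2 0]; fits = True

Answer: yes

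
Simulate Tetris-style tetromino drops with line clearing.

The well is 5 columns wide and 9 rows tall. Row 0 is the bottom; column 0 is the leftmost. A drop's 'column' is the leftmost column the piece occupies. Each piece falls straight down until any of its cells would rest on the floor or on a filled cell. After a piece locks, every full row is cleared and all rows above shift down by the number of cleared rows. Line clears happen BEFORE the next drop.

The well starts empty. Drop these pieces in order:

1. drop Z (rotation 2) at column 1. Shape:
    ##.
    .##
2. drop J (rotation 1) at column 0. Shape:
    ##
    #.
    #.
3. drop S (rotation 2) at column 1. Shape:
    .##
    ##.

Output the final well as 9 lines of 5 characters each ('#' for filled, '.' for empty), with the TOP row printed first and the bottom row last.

Answer: .....
.....
.....
.....
..##.
.##..
##...
###..
#.##.

Derivation:
Drop 1: Z rot2 at col 1 lands with bottom-row=0; cleared 0 line(s) (total 0); column heights now [0 2 2 1 0], max=2
Drop 2: J rot1 at col 0 lands with bottom-row=0; cleared 0 line(s) (total 0); column heights now [3 3 2 1 0], max=3
Drop 3: S rot2 at col 1 lands with bottom-row=3; cleared 0 line(s) (total 0); column heights now [3 4 5 5 0], max=5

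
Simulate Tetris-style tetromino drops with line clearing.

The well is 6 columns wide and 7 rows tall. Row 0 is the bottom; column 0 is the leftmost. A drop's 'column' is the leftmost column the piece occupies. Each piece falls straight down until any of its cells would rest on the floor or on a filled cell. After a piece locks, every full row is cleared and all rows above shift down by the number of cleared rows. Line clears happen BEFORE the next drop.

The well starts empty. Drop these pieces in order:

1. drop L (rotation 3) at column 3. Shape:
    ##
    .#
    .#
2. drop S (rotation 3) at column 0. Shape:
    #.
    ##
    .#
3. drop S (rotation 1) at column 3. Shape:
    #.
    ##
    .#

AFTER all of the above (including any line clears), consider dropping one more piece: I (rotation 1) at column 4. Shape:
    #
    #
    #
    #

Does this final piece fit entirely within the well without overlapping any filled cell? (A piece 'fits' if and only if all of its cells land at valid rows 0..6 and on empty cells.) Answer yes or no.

Drop 1: L rot3 at col 3 lands with bottom-row=0; cleared 0 line(s) (total 0); column heights now [0 0 0 3 3 0], max=3
Drop 2: S rot3 at col 0 lands with bottom-row=0; cleared 0 line(s) (total 0); column heights now [3 2 0 3 3 0], max=3
Drop 3: S rot1 at col 3 lands with bottom-row=3; cleared 0 line(s) (total 0); column heights now [3 2 0 6 5 0], max=6
Test piece I rot1 at col 4 (width 1): heights before test = [3 2 0 6 5 0]; fits = False

Answer: no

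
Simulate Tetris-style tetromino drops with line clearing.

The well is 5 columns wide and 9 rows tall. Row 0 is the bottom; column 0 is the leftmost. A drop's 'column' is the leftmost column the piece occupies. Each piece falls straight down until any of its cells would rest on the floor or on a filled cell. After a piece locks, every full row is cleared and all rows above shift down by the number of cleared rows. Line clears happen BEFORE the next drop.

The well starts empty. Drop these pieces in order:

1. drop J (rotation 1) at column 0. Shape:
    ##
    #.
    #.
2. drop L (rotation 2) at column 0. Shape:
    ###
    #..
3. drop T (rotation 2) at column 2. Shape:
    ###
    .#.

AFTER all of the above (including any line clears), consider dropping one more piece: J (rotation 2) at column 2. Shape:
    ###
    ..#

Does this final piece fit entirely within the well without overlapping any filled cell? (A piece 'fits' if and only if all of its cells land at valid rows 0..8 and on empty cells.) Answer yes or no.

Answer: yes

Derivation:
Drop 1: J rot1 at col 0 lands with bottom-row=0; cleared 0 line(s) (total 0); column heights now [3 3 0 0 0], max=3
Drop 2: L rot2 at col 0 lands with bottom-row=3; cleared 0 line(s) (total 0); column heights now [5 5 5 0 0], max=5
Drop 3: T rot2 at col 2 lands with bottom-row=4; cleared 0 line(s) (total 0); column heights now [5 5 6 6 6], max=6
Test piece J rot2 at col 2 (width 3): heights before test = [5 5 6 6 6]; fits = True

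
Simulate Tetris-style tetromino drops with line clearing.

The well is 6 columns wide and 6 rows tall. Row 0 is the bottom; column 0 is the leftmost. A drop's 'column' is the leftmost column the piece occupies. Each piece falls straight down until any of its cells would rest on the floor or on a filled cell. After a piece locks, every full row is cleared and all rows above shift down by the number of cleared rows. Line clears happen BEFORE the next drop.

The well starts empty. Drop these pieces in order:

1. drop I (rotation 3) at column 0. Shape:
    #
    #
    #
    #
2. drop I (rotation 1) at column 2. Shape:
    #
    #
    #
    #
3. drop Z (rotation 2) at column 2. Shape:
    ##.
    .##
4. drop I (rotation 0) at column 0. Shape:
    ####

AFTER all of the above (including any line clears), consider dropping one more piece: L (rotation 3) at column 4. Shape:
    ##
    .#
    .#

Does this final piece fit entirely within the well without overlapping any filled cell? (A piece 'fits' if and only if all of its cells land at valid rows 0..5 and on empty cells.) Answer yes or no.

Answer: yes

Derivation:
Drop 1: I rot3 at col 0 lands with bottom-row=0; cleared 0 line(s) (total 0); column heights now [4 0 0 0 0 0], max=4
Drop 2: I rot1 at col 2 lands with bottom-row=0; cleared 0 line(s) (total 0); column heights now [4 0 4 0 0 0], max=4
Drop 3: Z rot2 at col 2 lands with bottom-row=3; cleared 0 line(s) (total 0); column heights now [4 0 5 5 4 0], max=5
Drop 4: I rot0 at col 0 lands with bottom-row=5; cleared 0 line(s) (total 0); column heights now [6 6 6 6 4 0], max=6
Test piece L rot3 at col 4 (width 2): heights before test = [6 6 6 6 4 0]; fits = True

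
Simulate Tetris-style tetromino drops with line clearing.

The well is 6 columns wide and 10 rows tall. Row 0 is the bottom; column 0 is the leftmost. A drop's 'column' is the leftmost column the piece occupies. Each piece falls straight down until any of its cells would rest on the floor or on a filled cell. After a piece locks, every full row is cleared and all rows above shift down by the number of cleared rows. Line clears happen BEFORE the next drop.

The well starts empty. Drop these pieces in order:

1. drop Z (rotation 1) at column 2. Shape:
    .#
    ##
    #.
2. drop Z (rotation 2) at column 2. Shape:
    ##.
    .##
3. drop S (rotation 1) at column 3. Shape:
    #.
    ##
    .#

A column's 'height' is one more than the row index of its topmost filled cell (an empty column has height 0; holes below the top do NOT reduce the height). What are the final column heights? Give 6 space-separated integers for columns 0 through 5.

Answer: 0 0 5 7 6 0

Derivation:
Drop 1: Z rot1 at col 2 lands with bottom-row=0; cleared 0 line(s) (total 0); column heights now [0 0 2 3 0 0], max=3
Drop 2: Z rot2 at col 2 lands with bottom-row=3; cleared 0 line(s) (total 0); column heights now [0 0 5 5 4 0], max=5
Drop 3: S rot1 at col 3 lands with bottom-row=4; cleared 0 line(s) (total 0); column heights now [0 0 5 7 6 0], max=7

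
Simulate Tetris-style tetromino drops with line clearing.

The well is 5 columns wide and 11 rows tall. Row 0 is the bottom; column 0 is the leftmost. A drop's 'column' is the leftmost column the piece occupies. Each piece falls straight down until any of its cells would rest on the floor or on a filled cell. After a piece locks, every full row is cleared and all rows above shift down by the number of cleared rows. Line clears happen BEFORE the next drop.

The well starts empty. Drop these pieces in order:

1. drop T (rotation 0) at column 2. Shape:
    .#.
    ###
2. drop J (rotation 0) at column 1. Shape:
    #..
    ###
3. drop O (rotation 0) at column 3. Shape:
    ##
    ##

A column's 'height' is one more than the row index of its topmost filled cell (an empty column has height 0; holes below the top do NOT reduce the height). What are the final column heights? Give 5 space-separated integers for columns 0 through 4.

Drop 1: T rot0 at col 2 lands with bottom-row=0; cleared 0 line(s) (total 0); column heights now [0 0 1 2 1], max=2
Drop 2: J rot0 at col 1 lands with bottom-row=2; cleared 0 line(s) (total 0); column heights now [0 4 3 3 1], max=4
Drop 3: O rot0 at col 3 lands with bottom-row=3; cleared 0 line(s) (total 0); column heights now [0 4 3 5 5], max=5

Answer: 0 4 3 5 5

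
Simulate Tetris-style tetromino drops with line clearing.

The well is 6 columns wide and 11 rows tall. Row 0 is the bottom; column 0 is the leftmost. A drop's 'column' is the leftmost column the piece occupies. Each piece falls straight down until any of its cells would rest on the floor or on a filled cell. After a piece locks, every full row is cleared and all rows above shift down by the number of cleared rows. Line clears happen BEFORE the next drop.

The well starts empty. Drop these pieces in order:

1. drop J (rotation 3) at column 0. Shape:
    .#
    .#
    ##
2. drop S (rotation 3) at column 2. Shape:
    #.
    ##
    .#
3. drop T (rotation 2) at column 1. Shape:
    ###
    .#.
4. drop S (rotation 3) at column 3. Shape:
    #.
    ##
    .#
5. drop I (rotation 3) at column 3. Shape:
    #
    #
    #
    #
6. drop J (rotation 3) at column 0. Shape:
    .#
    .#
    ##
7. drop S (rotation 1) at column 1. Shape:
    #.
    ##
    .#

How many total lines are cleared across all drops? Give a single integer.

Drop 1: J rot3 at col 0 lands with bottom-row=0; cleared 0 line(s) (total 0); column heights now [1 3 0 0 0 0], max=3
Drop 2: S rot3 at col 2 lands with bottom-row=0; cleared 0 line(s) (total 0); column heights now [1 3 3 2 0 0], max=3
Drop 3: T rot2 at col 1 lands with bottom-row=3; cleared 0 line(s) (total 0); column heights now [1 5 5 5 0 0], max=5
Drop 4: S rot3 at col 3 lands with bottom-row=4; cleared 0 line(s) (total 0); column heights now [1 5 5 7 6 0], max=7
Drop 5: I rot3 at col 3 lands with bottom-row=7; cleared 0 line(s) (total 0); column heights now [1 5 5 11 6 0], max=11
Drop 6: J rot3 at col 0 lands with bottom-row=5; cleared 0 line(s) (total 0); column heights now [6 8 5 11 6 0], max=11
Drop 7: S rot1 at col 1 lands with bottom-row=7; cleared 0 line(s) (total 0); column heights now [6 10 9 11 6 0], max=11

Answer: 0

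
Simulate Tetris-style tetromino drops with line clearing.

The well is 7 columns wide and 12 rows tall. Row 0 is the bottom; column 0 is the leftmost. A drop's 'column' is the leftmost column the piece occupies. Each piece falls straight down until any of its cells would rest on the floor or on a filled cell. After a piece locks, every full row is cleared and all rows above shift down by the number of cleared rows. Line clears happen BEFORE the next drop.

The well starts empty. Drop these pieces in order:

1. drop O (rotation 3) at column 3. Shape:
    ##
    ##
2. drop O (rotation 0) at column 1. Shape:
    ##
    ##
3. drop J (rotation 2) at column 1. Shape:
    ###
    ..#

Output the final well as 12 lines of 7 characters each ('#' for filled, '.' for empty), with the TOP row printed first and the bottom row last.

Drop 1: O rot3 at col 3 lands with bottom-row=0; cleared 0 line(s) (total 0); column heights now [0 0 0 2 2 0 0], max=2
Drop 2: O rot0 at col 1 lands with bottom-row=0; cleared 0 line(s) (total 0); column heights now [0 2 2 2 2 0 0], max=2
Drop 3: J rot2 at col 1 lands with bottom-row=2; cleared 0 line(s) (total 0); column heights now [0 4 4 4 2 0 0], max=4

Answer: .......
.......
.......
.......
.......
.......
.......
.......
.###...
...#...
.####..
.####..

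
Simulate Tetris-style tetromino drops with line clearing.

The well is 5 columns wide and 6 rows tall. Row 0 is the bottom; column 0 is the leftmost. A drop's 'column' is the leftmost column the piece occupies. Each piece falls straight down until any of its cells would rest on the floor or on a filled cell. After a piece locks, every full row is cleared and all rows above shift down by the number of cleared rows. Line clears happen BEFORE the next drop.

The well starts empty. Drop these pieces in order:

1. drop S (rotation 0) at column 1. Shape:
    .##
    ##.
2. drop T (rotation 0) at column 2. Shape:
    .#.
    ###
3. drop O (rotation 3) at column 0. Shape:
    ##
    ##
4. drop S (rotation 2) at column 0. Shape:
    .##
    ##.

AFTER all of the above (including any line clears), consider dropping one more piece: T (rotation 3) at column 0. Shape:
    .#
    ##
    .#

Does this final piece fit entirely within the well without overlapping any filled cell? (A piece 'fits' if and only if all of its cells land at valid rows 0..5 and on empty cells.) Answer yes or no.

Answer: no

Derivation:
Drop 1: S rot0 at col 1 lands with bottom-row=0; cleared 0 line(s) (total 0); column heights now [0 1 2 2 0], max=2
Drop 2: T rot0 at col 2 lands with bottom-row=2; cleared 0 line(s) (total 0); column heights now [0 1 3 4 3], max=4
Drop 3: O rot3 at col 0 lands with bottom-row=1; cleared 1 line(s) (total 1); column heights now [2 2 2 3 0], max=3
Drop 4: S rot2 at col 0 lands with bottom-row=2; cleared 0 line(s) (total 1); column heights now [3 4 4 3 0], max=4
Test piece T rot3 at col 0 (width 2): heights before test = [3 4 4 3 0]; fits = False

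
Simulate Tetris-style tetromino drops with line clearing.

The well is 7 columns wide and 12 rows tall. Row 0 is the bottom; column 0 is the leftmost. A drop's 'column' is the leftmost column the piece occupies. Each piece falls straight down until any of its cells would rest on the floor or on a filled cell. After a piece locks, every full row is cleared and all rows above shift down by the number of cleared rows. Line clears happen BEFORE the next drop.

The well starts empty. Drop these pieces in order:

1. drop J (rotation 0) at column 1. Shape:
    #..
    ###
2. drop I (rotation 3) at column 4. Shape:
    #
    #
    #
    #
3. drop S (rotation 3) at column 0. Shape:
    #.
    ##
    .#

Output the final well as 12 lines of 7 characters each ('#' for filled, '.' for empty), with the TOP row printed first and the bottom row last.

Answer: .......
.......
.......
.......
.......
.......
.......
#......
##..#..
.#..#..
.#..#..
.####..

Derivation:
Drop 1: J rot0 at col 1 lands with bottom-row=0; cleared 0 line(s) (total 0); column heights now [0 2 1 1 0 0 0], max=2
Drop 2: I rot3 at col 4 lands with bottom-row=0; cleared 0 line(s) (total 0); column heights now [0 2 1 1 4 0 0], max=4
Drop 3: S rot3 at col 0 lands with bottom-row=2; cleared 0 line(s) (total 0); column heights now [5 4 1 1 4 0 0], max=5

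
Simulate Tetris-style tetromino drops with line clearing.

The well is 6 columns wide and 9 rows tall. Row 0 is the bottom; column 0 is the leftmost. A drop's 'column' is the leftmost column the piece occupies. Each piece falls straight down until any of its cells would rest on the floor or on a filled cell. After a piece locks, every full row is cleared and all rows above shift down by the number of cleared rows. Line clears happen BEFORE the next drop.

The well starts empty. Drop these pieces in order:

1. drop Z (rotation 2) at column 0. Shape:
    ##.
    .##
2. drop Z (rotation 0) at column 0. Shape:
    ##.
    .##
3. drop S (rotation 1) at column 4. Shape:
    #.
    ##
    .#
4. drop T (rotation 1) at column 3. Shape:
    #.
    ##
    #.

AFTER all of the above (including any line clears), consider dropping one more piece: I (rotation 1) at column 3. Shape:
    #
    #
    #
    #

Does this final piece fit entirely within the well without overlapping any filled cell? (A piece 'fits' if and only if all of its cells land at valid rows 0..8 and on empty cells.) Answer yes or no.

Drop 1: Z rot2 at col 0 lands with bottom-row=0; cleared 0 line(s) (total 0); column heights now [2 2 1 0 0 0], max=2
Drop 2: Z rot0 at col 0 lands with bottom-row=2; cleared 0 line(s) (total 0); column heights now [4 4 3 0 0 0], max=4
Drop 3: S rot1 at col 4 lands with bottom-row=0; cleared 0 line(s) (total 0); column heights now [4 4 3 0 3 2], max=4
Drop 4: T rot1 at col 3 lands with bottom-row=2; cleared 0 line(s) (total 0); column heights now [4 4 3 5 4 2], max=5
Test piece I rot1 at col 3 (width 1): heights before test = [4 4 3 5 4 2]; fits = True

Answer: yes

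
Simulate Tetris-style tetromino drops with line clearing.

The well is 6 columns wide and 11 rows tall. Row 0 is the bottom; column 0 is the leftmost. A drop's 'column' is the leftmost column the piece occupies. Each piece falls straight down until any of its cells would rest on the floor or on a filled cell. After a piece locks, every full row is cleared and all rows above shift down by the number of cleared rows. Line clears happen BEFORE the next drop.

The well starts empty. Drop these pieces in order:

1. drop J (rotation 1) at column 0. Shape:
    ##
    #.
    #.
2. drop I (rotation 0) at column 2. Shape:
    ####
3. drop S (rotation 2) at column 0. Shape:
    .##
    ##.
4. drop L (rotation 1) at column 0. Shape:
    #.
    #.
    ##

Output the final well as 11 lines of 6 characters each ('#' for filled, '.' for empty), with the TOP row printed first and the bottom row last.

Answer: ......
......
......
#.....
#.....
##....
.##...
##....
##....
#.....
#.####

Derivation:
Drop 1: J rot1 at col 0 lands with bottom-row=0; cleared 0 line(s) (total 0); column heights now [3 3 0 0 0 0], max=3
Drop 2: I rot0 at col 2 lands with bottom-row=0; cleared 0 line(s) (total 0); column heights now [3 3 1 1 1 1], max=3
Drop 3: S rot2 at col 0 lands with bottom-row=3; cleared 0 line(s) (total 0); column heights now [4 5 5 1 1 1], max=5
Drop 4: L rot1 at col 0 lands with bottom-row=5; cleared 0 line(s) (total 0); column heights now [8 6 5 1 1 1], max=8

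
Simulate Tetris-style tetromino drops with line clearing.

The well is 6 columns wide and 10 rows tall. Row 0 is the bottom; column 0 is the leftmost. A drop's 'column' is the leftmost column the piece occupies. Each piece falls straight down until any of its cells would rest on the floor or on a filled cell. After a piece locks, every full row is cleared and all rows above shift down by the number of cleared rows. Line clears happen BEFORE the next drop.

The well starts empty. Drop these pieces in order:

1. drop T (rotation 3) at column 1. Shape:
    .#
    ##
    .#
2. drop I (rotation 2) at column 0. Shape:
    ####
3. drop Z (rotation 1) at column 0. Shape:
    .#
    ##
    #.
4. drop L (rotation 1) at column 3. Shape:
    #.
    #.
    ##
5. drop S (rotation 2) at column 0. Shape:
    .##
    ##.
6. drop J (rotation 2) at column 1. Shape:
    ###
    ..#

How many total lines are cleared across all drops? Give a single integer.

Answer: 0

Derivation:
Drop 1: T rot3 at col 1 lands with bottom-row=0; cleared 0 line(s) (total 0); column heights now [0 2 3 0 0 0], max=3
Drop 2: I rot2 at col 0 lands with bottom-row=3; cleared 0 line(s) (total 0); column heights now [4 4 4 4 0 0], max=4
Drop 3: Z rot1 at col 0 lands with bottom-row=4; cleared 0 line(s) (total 0); column heights now [6 7 4 4 0 0], max=7
Drop 4: L rot1 at col 3 lands with bottom-row=4; cleared 0 line(s) (total 0); column heights now [6 7 4 7 5 0], max=7
Drop 5: S rot2 at col 0 lands with bottom-row=7; cleared 0 line(s) (total 0); column heights now [8 9 9 7 5 0], max=9
Drop 6: J rot2 at col 1 lands with bottom-row=8; cleared 0 line(s) (total 0); column heights now [8 10 10 10 5 0], max=10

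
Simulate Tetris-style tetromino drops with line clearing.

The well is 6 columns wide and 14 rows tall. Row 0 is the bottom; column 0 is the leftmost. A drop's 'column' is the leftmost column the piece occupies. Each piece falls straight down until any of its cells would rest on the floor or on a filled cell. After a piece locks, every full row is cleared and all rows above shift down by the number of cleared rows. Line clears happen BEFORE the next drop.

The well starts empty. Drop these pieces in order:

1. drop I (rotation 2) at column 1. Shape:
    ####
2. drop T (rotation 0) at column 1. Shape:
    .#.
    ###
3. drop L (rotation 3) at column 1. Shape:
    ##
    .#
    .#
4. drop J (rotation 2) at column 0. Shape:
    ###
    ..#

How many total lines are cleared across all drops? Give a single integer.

Drop 1: I rot2 at col 1 lands with bottom-row=0; cleared 0 line(s) (total 0); column heights now [0 1 1 1 1 0], max=1
Drop 2: T rot0 at col 1 lands with bottom-row=1; cleared 0 line(s) (total 0); column heights now [0 2 3 2 1 0], max=3
Drop 3: L rot3 at col 1 lands with bottom-row=3; cleared 0 line(s) (total 0); column heights now [0 6 6 2 1 0], max=6
Drop 4: J rot2 at col 0 lands with bottom-row=6; cleared 0 line(s) (total 0); column heights now [8 8 8 2 1 0], max=8

Answer: 0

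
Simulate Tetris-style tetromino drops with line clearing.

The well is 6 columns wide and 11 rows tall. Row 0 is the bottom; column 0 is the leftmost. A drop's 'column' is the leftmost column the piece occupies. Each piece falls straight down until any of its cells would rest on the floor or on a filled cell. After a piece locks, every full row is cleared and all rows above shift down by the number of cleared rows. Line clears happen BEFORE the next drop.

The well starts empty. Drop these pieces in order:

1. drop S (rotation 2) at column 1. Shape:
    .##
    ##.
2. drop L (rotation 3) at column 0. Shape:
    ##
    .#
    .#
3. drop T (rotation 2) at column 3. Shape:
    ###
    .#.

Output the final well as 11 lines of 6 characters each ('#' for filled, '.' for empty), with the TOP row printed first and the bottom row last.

Drop 1: S rot2 at col 1 lands with bottom-row=0; cleared 0 line(s) (total 0); column heights now [0 1 2 2 0 0], max=2
Drop 2: L rot3 at col 0 lands with bottom-row=1; cleared 0 line(s) (total 0); column heights now [4 4 2 2 0 0], max=4
Drop 3: T rot2 at col 3 lands with bottom-row=1; cleared 0 line(s) (total 0); column heights now [4 4 2 3 3 3], max=4

Answer: ......
......
......
......
......
......
......
##....
.#.###
.####.
.##...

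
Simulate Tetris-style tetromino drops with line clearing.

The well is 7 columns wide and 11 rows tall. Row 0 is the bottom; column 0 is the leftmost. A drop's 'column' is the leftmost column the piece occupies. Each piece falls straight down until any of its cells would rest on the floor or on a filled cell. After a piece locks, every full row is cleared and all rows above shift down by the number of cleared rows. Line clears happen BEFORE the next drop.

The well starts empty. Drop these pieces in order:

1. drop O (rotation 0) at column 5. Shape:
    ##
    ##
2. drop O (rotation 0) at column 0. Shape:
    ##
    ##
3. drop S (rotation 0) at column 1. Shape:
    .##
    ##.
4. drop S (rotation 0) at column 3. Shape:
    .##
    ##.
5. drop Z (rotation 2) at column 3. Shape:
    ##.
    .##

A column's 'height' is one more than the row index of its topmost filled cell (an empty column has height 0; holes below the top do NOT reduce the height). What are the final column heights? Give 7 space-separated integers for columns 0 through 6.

Answer: 2 3 4 8 8 7 2

Derivation:
Drop 1: O rot0 at col 5 lands with bottom-row=0; cleared 0 line(s) (total 0); column heights now [0 0 0 0 0 2 2], max=2
Drop 2: O rot0 at col 0 lands with bottom-row=0; cleared 0 line(s) (total 0); column heights now [2 2 0 0 0 2 2], max=2
Drop 3: S rot0 at col 1 lands with bottom-row=2; cleared 0 line(s) (total 0); column heights now [2 3 4 4 0 2 2], max=4
Drop 4: S rot0 at col 3 lands with bottom-row=4; cleared 0 line(s) (total 0); column heights now [2 3 4 5 6 6 2], max=6
Drop 5: Z rot2 at col 3 lands with bottom-row=6; cleared 0 line(s) (total 0); column heights now [2 3 4 8 8 7 2], max=8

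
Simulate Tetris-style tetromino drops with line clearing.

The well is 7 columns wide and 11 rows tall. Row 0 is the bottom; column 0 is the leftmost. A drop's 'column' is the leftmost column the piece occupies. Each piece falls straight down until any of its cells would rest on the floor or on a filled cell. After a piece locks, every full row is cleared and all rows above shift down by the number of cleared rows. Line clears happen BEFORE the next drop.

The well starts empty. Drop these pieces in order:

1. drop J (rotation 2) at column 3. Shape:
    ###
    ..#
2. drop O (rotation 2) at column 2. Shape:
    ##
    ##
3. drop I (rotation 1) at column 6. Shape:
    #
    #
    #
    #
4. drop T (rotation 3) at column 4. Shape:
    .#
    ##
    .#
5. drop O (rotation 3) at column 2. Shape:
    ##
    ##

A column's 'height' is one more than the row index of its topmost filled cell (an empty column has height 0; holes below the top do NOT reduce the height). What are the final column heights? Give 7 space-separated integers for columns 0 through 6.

Drop 1: J rot2 at col 3 lands with bottom-row=0; cleared 0 line(s) (total 0); column heights now [0 0 0 2 2 2 0], max=2
Drop 2: O rot2 at col 2 lands with bottom-row=2; cleared 0 line(s) (total 0); column heights now [0 0 4 4 2 2 0], max=4
Drop 3: I rot1 at col 6 lands with bottom-row=0; cleared 0 line(s) (total 0); column heights now [0 0 4 4 2 2 4], max=4
Drop 4: T rot3 at col 4 lands with bottom-row=2; cleared 0 line(s) (total 0); column heights now [0 0 4 4 4 5 4], max=5
Drop 5: O rot3 at col 2 lands with bottom-row=4; cleared 0 line(s) (total 0); column heights now [0 0 6 6 4 5 4], max=6

Answer: 0 0 6 6 4 5 4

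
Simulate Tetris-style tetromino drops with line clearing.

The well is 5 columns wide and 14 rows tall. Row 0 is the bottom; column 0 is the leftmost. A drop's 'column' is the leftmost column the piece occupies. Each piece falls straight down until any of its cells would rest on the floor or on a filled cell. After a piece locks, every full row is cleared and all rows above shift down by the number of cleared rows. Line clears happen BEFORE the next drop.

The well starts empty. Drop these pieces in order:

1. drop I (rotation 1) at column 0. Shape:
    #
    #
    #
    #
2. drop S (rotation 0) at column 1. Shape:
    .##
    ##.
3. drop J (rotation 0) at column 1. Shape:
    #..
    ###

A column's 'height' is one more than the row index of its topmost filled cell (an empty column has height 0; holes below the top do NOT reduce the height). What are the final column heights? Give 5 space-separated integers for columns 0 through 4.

Answer: 4 4 3 3 0

Derivation:
Drop 1: I rot1 at col 0 lands with bottom-row=0; cleared 0 line(s) (total 0); column heights now [4 0 0 0 0], max=4
Drop 2: S rot0 at col 1 lands with bottom-row=0; cleared 0 line(s) (total 0); column heights now [4 1 2 2 0], max=4
Drop 3: J rot0 at col 1 lands with bottom-row=2; cleared 0 line(s) (total 0); column heights now [4 4 3 3 0], max=4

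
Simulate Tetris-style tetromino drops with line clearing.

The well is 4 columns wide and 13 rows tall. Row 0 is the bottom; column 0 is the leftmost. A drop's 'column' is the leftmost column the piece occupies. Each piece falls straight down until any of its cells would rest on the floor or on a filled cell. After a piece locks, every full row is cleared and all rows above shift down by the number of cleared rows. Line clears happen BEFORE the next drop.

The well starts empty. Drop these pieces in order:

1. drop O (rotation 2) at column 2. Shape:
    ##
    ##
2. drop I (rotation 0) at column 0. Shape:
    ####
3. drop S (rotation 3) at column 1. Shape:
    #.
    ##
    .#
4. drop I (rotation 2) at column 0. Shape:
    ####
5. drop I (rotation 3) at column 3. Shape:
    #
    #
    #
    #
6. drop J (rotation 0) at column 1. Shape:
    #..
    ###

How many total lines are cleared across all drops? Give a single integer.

Drop 1: O rot2 at col 2 lands with bottom-row=0; cleared 0 line(s) (total 0); column heights now [0 0 2 2], max=2
Drop 2: I rot0 at col 0 lands with bottom-row=2; cleared 1 line(s) (total 1); column heights now [0 0 2 2], max=2
Drop 3: S rot3 at col 1 lands with bottom-row=2; cleared 0 line(s) (total 1); column heights now [0 5 4 2], max=5
Drop 4: I rot2 at col 0 lands with bottom-row=5; cleared 1 line(s) (total 2); column heights now [0 5 4 2], max=5
Drop 5: I rot3 at col 3 lands with bottom-row=2; cleared 0 line(s) (total 2); column heights now [0 5 4 6], max=6
Drop 6: J rot0 at col 1 lands with bottom-row=6; cleared 0 line(s) (total 2); column heights now [0 8 7 7], max=8

Answer: 2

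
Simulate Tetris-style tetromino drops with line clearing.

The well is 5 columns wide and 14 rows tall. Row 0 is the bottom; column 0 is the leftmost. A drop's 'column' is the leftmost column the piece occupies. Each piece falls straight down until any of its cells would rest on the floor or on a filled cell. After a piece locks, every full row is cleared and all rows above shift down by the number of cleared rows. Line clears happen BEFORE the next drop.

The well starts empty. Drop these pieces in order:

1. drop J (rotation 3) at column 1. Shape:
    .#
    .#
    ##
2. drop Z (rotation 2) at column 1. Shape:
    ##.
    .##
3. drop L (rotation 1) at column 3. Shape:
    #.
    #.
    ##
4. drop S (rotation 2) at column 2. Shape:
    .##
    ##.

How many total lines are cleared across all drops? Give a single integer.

Answer: 0

Derivation:
Drop 1: J rot3 at col 1 lands with bottom-row=0; cleared 0 line(s) (total 0); column heights now [0 1 3 0 0], max=3
Drop 2: Z rot2 at col 1 lands with bottom-row=3; cleared 0 line(s) (total 0); column heights now [0 5 5 4 0], max=5
Drop 3: L rot1 at col 3 lands with bottom-row=4; cleared 0 line(s) (total 0); column heights now [0 5 5 7 5], max=7
Drop 4: S rot2 at col 2 lands with bottom-row=7; cleared 0 line(s) (total 0); column heights now [0 5 8 9 9], max=9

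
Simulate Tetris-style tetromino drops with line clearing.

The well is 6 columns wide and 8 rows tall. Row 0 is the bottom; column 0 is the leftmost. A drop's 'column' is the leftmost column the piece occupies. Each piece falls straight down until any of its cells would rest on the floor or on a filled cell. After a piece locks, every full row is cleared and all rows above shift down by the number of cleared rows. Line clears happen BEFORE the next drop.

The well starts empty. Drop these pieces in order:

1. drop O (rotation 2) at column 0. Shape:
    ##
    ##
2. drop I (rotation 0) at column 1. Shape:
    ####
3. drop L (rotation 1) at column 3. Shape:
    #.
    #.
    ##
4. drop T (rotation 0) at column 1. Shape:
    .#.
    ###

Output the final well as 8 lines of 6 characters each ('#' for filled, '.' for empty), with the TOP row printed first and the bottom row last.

Drop 1: O rot2 at col 0 lands with bottom-row=0; cleared 0 line(s) (total 0); column heights now [2 2 0 0 0 0], max=2
Drop 2: I rot0 at col 1 lands with bottom-row=2; cleared 0 line(s) (total 0); column heights now [2 3 3 3 3 0], max=3
Drop 3: L rot1 at col 3 lands with bottom-row=3; cleared 0 line(s) (total 0); column heights now [2 3 3 6 4 0], max=6
Drop 4: T rot0 at col 1 lands with bottom-row=6; cleared 0 line(s) (total 0); column heights now [2 7 8 7 4 0], max=8

Answer: ..#...
.###..
...#..
...#..
...##.
.####.
##....
##....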